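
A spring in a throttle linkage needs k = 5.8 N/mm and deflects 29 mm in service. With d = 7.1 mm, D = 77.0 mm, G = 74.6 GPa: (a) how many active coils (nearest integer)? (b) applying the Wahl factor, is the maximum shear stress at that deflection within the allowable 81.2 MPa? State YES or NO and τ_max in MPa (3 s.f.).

N_a = Gd⁴/(8D³k) = (74.6×10³)(7.1⁴)/(8·77.0³·5.8) = 8.949 → N_a = 9
Actual rate k = Gd⁴/(8D³·9) = 5.7672 N/mm
Working load F = kδ = 5.7672·29 = 167.25 N
C = 77.0/7.1 = 10.8451; K_W = (4C−1)/(4C−4)+0.615/C = 1.1329
τ_max = K_W·8FD/(πd³) = 1.1329·91.627 = 103.8 MPa
τ_max > 81.2 MPa → exceeds allowable

(a) 9 coils; (b) NO, τ_max = 104 MPa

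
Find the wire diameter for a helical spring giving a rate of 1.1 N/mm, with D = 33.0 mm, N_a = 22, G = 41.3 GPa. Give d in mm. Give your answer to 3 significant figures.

3.60 mm

d = (8D³N_a·k / G)^(1/4) = (8·33.0³·22·1.1 / (41.3×10³))^0.25
  = (168.46)^0.25 = 3.6027 mm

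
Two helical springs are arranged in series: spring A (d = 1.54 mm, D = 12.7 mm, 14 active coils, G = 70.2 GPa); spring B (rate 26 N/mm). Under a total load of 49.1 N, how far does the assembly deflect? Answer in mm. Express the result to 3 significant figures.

k_A = Gd⁴/(8D³N_a) = (70.2×10³)(1.54⁴)/(8·12.7³·14) = 1.721 N/mm
Series: 1/k_eq = 1/1.721 + 1/26 = 0.61951; k_eq = 1.6142 N/mm
δ = F/k_eq = 49.1/1.6142 = 30.418 mm

30.4 mm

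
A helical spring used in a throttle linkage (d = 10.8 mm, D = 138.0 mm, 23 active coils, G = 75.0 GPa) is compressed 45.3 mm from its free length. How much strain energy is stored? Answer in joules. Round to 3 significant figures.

k = Gd⁴/(8D³N_a) = (75.0×10³)(10.8⁴)/(8·138.0³·23) = 2.1101 N/mm
U = ½kδ² = 0.5 × 2.1101 × 45.3² = 2165 N·mm = 2.165 J

2.17 J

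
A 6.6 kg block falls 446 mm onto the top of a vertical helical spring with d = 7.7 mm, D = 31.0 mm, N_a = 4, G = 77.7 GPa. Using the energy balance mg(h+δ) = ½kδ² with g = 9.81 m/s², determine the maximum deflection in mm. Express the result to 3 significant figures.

14.4 mm

k = Gd⁴/(8D³N_a) = (77.7×10³)(7.7⁴)/(8·31.0³·4) = 286.52 N/mm
W = mg = 6.6 × 9.81 = 64.746 N
½kδ² − Wδ − Wh = 0 → δ = (W + √(W² + 2kWh))/k
δ = (64.746 + √(4192 + 1.65473e+07))/286.52 = (64.746 + 4068.4)/286.52 = 14.425 mm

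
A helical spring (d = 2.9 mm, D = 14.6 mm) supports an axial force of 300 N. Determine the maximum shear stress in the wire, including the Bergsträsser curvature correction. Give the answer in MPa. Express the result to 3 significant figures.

Spring index C = D/d = 14.6/2.9 = 5.0345
K_B = (4C+2)/(4C−3) = 22.138/17.138 = 1.2918
τ₀ = 8FD/(πd³) = 8·300·14.6/(π·2.9³) = 35040/76.62 = 457.32 MPa
τ_max = K·τ₀ = 1.2918 × 457.32 = 590.74 MPa

591 MPa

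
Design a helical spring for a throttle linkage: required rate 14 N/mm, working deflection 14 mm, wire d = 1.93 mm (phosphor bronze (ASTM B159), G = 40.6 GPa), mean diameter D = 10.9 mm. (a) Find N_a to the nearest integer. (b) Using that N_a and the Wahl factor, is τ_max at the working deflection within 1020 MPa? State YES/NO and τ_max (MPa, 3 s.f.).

(a) 4 coils; (b) YES, τ_max = 933 MPa

N_a = Gd⁴/(8D³k) = (40.6×10³)(1.93⁴)/(8·10.9³·14) = 3.884 → N_a = 4
Actual rate k = Gd⁴/(8D³·4) = 13.593 N/mm
Working load F = kδ = 13.593·14 = 190.31 N
C = 10.9/1.93 = 5.6477; K_W = (4C−1)/(4C−4)+0.615/C = 1.2703
τ_max = K_W·8FD/(πd³) = 1.2703·734.77 = 933.35 MPa
τ_max ≤ 1020 MPa → acceptable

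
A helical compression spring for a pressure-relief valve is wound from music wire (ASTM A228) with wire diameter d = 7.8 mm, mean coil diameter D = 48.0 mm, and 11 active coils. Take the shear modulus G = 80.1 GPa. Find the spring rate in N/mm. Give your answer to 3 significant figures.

30.5 N/mm

k = Gd⁴/(8D³N_a) = (80.1×10³ × 7.8⁴) / (8 × 48.0³ × 11)
  = 2.96491e+08 / 9.7321e+06 = 30.465 N/mm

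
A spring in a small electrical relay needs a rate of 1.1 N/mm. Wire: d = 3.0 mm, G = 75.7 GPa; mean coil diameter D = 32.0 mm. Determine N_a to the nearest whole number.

21

N_a = Gd⁴/(8D³k) = (75.7×10³ × 3.0⁴)/(8 × 32.0³ × 1.1)
    = 6.1317e+06 / 288358 = 21.26 → 21 coils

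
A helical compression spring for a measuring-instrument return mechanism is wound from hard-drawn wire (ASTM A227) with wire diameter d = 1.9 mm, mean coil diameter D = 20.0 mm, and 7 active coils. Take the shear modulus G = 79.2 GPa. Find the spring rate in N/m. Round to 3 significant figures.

k = Gd⁴/(8D³N_a) = (79.2×10³ × 1.9⁴) / (8 × 20.0³ × 7)
  = 1.03214e+06 / 448000 = 2.3039 N/mm = 2303.9 N/m

2300 N/m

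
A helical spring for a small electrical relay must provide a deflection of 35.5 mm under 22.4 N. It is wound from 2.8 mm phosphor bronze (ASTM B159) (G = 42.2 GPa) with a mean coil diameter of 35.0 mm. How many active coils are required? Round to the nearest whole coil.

Required rate k = F/δ = 22.4/35.5 = 0.63099 N/mm
N_a = Gd⁴/(8D³k) = (42.2×10³ × 2.8⁴)/(8 × 35.0³ × 0.63099)
    = 2.59385e+06 / 216428 = 11.98 → 12 coils

12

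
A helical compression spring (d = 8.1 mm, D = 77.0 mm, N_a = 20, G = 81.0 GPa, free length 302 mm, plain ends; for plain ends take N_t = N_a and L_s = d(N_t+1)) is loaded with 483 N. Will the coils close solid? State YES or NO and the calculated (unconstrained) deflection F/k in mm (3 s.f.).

k = Gd⁴/(8D³N_a) = (81.0×10³)(8.1⁴)/(8·77.0³·20) = 4.7735 N/mm
N_t = 20; L_s = 8.1·21 = 170.1 mm; δ_solid = L₀ − L_s = 302 − 170.1 = 131.9 mm
δ = F/k = 483/4.7735 = 101.18 mm
δ < δ_solid → spring does not go solid

NO, δ = 101 mm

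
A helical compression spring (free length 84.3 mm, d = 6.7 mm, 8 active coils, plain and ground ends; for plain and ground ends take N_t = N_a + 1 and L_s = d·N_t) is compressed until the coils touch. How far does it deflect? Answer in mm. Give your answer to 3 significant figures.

24.0 mm

N_t = 9; L_s = 6.7·9 = 60.3 mm
δ_solid = L₀ − L_s = 84.3 − 60.3 = 24 mm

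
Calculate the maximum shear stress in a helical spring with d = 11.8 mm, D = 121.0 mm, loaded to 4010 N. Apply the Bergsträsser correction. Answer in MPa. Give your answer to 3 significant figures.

851 MPa

Spring index C = D/d = 121.0/11.8 = 10.2542
K_B = (4C+2)/(4C−3) = 43.017/38.017 = 1.1315
τ₀ = 8FD/(πd³) = 8·4010·121.0/(π·11.8³) = 3.88168e+06/5161.7 = 752.01 MPa
τ_max = K·τ₀ = 1.1315 × 752.01 = 850.91 MPa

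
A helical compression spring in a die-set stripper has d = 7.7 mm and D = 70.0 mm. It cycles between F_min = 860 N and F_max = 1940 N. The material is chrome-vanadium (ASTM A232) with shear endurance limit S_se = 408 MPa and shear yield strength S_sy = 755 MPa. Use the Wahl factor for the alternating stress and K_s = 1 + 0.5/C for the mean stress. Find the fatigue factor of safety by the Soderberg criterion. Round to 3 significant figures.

C = D/d = 70.0/7.7 = 9.0909; K_W = (4C−1)/(4C−4)+0.615/C = 1.1603; K_s = 1+0.5/C = 1.0550
F_a = (F_max−F_min)/2 = 540 N; F_m = (F_max+F_min)/2 = 1400 N
τ_a = K_W·8F_aD/(πd³) = 1.1603 × 210.84 = 244.65 MPa
τ_m = K_s·8F_mD/(πd³) = 1.0550 × 546.63 = 576.7 MPa
Soderberg: 1/n_f = τ_a/S_se + τ_m/S_sy = 244.65/408 + 576.7/755 = 0.59964 + 0.76383 = 1.3635
n_f = 1/1.3635 = 0.7334

0.733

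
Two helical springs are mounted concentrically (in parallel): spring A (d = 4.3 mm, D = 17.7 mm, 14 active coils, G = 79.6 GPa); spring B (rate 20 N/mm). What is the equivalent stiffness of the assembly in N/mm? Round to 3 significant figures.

k_A = Gd⁴/(8D³N_a) = (79.6×10³)(4.3⁴)/(8·17.7³·14) = 43.818 N/mm
Parallel: k_eq = 43.818 + 20 = 63.818 N/mm

63.8 N/mm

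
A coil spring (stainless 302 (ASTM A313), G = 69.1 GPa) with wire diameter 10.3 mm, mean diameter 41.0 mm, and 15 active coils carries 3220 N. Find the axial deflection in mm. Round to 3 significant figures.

34.2 mm

k = Gd⁴/(8D³N_a) = (69.1×10³)(10.3⁴)/(8·41.0³·15) = 94.036 N/mm
δ = F/k = 3220 / 94.036 = 34.242 mm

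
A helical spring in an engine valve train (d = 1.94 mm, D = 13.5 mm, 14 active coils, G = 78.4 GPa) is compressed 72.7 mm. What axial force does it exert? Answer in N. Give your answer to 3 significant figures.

k = Gd⁴/(8D³N_a) = (78.4×10³)(1.94⁴)/(8·13.5³·14) = 4.03 N/mm
F = k·δ = 4.03 × 72.7 = 292.98 N

293 N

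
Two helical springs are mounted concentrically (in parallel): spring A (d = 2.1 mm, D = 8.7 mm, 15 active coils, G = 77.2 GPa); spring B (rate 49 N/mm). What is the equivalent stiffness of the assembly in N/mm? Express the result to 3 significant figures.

68.0 N/mm

k_A = Gd⁴/(8D³N_a) = (77.2×10³)(2.1⁴)/(8·8.7³·15) = 19 N/mm
Parallel: k_eq = 19 + 49 = 68 N/mm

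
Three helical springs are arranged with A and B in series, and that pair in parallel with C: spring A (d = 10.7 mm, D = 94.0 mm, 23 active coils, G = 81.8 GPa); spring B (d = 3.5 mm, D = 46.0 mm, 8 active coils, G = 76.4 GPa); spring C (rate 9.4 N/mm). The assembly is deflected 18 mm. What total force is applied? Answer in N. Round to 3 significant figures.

k_A = Gd⁴/(8D³N_a) = (81.8×10³)(10.7⁴)/(8·94.0³·23) = 7.016 N/mm
k_B = Gd⁴/(8D³N_a) = (76.4×10³)(3.5⁴)/(8·46.0³·8) = 1.8404 N/mm
Springs A,B series: k_AB = 1/(1/7.016+1/1.8404) = 1.458 N/mm; parallel with C: k_eq = 1.458+9.4 = 10.858 N/mm
F = k_eq·δ = 10.858·18 = 195.44 N

195 N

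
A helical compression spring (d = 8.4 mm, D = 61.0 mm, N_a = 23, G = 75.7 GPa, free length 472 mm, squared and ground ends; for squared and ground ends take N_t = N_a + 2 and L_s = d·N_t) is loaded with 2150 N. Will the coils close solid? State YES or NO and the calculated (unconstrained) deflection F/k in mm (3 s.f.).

NO, δ = 238 mm

k = Gd⁴/(8D³N_a) = (75.7×10³)(8.4⁴)/(8·61.0³·23) = 9.0241 N/mm
N_t = 25; L_s = 8.4·25 = 210 mm; δ_solid = L₀ − L_s = 472 − 210 = 262 mm
δ = F/k = 2150/9.0241 = 238.25 mm
δ < δ_solid → spring does not go solid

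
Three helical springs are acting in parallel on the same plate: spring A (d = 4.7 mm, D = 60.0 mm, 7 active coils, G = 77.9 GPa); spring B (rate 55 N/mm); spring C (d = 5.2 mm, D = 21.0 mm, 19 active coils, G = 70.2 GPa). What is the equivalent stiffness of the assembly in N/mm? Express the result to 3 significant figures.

94.6 N/mm

k_A = Gd⁴/(8D³N_a) = (77.9×10³)(4.7⁴)/(8·60.0³·7) = 3.1426 N/mm
k_C = Gd⁴/(8D³N_a) = (70.2×10³)(5.2⁴)/(8·21.0³·19) = 36.463 N/mm
Parallel: k_eq = 3.1426 + 55 + 36.463 = 94.605 N/mm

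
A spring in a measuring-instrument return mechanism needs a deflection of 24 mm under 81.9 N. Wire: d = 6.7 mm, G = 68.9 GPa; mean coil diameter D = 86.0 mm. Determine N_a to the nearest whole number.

Required rate k = F/δ = 81.9/24 = 3.4125 N/mm
N_a = Gd⁴/(8D³k) = (68.9×10³ × 6.7⁴)/(8 × 86.0³ × 3.4125)
    = 1.38841e+08 / 1.73643e+07 = 7.996 → 8 coils

8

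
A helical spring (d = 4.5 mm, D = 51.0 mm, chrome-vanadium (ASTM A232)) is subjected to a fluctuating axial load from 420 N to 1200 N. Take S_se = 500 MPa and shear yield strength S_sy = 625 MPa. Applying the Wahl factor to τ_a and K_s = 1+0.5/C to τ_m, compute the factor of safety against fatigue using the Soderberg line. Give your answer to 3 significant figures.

0.314

C = D/d = 51.0/4.5 = 11.3333; K_W = (4C−1)/(4C−4)+0.615/C = 1.1268; K_s = 1+0.5/C = 1.0441
F_a = (F_max−F_min)/2 = 390 N; F_m = (F_max+F_min)/2 = 810 N
τ_a = K_W·8F_aD/(πd³) = 1.1268 × 555.82 = 626.33 MPa
τ_m = K_s·8F_mD/(πd³) = 1.0441 × 1154.4 = 1205.3 MPa
Soderberg: 1/n_f = τ_a/S_se + τ_m/S_sy = 626.33/500 + 1205.3/625 = 1.25266 + 1.92853 = 3.1812
n_f = 1/3.1812 = 0.3143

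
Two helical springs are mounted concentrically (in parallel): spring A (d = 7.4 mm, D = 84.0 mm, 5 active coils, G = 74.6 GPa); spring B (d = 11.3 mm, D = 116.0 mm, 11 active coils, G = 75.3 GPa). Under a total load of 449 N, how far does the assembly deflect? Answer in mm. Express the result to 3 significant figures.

k_A = Gd⁴/(8D³N_a) = (74.6×10³)(7.4⁴)/(8·84.0³·5) = 9.4356 N/mm
k_B = Gd⁴/(8D³N_a) = (75.3×10³)(11.3⁴)/(8·116.0³·11) = 8.9382 N/mm
Parallel: k_eq = 9.4356 + 8.9382 = 18.374 N/mm
δ = F/k_eq = 449/18.374 = 24.437 mm

24.4 mm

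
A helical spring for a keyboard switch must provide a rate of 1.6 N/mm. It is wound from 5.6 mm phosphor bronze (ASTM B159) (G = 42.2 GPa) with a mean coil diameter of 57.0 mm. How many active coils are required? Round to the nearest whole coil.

N_a = Gd⁴/(8D³k) = (42.2×10³ × 5.6⁴)/(8 × 57.0³ × 1.6)
    = 4.15016e+07 / 2.37047e+06 = 17.51 → 18 coils

18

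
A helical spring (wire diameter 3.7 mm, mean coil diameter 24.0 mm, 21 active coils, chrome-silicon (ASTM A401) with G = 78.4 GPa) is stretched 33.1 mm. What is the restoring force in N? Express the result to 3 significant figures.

k = Gd⁴/(8D³N_a) = (78.4×10³)(3.7⁴)/(8·24.0³·21) = 6.3267 N/mm
F = k·δ = 6.3267 × 33.1 = 209.42 N

209 N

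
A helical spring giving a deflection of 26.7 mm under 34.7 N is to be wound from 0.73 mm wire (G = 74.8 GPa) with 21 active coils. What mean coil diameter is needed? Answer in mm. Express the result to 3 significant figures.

Required rate k = F/δ = 34.7/26.7 = 1.2996 N/mm
D = (Gd⁴/(8N_a·k))^(1/3) = (74.8×10³·0.73⁴/(8·21·1.2996))^(1/3)
  = (97.2894)^(1/3) = 4.5993 mm

4.60 mm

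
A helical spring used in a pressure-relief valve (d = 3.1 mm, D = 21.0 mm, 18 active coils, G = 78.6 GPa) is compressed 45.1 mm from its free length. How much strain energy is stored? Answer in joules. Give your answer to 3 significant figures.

5.54 J

k = Gd⁴/(8D³N_a) = (78.6×10³)(3.1⁴)/(8·21.0³·18) = 5.4431 N/mm
U = ½kδ² = 0.5 × 5.4431 × 45.1² = 5535.7 N·mm = 5.5357 J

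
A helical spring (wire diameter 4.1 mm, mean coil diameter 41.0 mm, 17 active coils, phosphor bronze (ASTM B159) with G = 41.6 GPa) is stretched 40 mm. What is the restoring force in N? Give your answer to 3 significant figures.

k = Gd⁴/(8D³N_a) = (41.6×10³)(4.1⁴)/(8·41.0³·17) = 1.2541 N/mm
F = k·δ = 1.2541 × 40 = 50.165 N

50.2 N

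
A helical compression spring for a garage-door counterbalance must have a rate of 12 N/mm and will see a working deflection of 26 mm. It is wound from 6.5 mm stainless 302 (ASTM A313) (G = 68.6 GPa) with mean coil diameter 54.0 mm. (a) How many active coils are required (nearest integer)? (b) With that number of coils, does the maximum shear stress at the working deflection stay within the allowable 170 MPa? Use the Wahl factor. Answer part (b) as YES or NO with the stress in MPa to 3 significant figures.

N_a = Gd⁴/(8D³k) = (68.6×10³)(6.5⁴)/(8·54.0³·12) = 8.101 → N_a = 8
Actual rate k = Gd⁴/(8D³·8) = 12.151 N/mm
Working load F = kδ = 12.151·26 = 315.93 N
C = 54.0/6.5 = 8.3077; K_W = (4C−1)/(4C−4)+0.615/C = 1.1767
τ_max = K_W·8FD/(πd³) = 1.1767·158.19 = 186.14 MPa
τ_max > 170 MPa → exceeds allowable

(a) 8 coils; (b) NO, τ_max = 186 MPa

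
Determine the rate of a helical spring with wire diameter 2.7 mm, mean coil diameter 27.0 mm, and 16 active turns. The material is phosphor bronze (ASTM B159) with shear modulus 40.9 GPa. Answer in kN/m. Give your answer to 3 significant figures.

k = Gd⁴/(8D³N_a) = (40.9×10³ × 2.7⁴) / (8 × 27.0³ × 16)
  = 2.17359e+06 / 2.51942e+06 = 0.86273 N/mm

0.863 kN/m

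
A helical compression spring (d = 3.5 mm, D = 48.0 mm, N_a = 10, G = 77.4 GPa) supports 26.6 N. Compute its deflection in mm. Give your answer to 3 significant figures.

k = Gd⁴/(8D³N_a) = (77.4×10³)(3.5⁴)/(8·48.0³·10) = 1.3128 N/mm
δ = F/k = 26.6 / 1.3128 = 20.262 mm

20.3 mm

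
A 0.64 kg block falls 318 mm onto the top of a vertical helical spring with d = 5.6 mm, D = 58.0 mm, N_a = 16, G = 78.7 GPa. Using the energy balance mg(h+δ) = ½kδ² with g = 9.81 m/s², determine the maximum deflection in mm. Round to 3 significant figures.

k = Gd⁴/(8D³N_a) = (78.7×10³)(5.6⁴)/(8·58.0³·16) = 3.0991 N/mm
W = mg = 0.64 × 9.81 = 6.2784 N
½kδ² − Wδ − Wh = 0 → δ = (W + √(W² + 2kWh))/k
δ = (6.2784 + √(39.418 + 12374.8))/3.0991 = (6.2784 + 111.42)/3.0991 = 37.978 mm

38.0 mm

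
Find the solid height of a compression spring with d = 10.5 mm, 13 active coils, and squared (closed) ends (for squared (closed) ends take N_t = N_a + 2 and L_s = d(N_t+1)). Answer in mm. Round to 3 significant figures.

168 mm

squared (closed) ends: N_t = N_a + 2 = 13 + 2 = 15
L_s = d·(N_t+1) = 10.5 × 16 = 168 mm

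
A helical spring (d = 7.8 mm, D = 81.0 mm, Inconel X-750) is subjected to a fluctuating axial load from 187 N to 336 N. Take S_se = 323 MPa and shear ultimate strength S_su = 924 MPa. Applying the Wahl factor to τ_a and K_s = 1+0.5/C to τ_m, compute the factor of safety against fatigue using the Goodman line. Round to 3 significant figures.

4.11

C = D/d = 81.0/7.8 = 10.3846; K_W = (4C−1)/(4C−4)+0.615/C = 1.1391; K_s = 1+0.5/C = 1.0481
F_a = (F_max−F_min)/2 = 74.5 N; F_m = (F_max+F_min)/2 = 261.5 N
τ_a = K_W·8F_aD/(πd³) = 1.1391 × 32.382 = 36.887 MPa
τ_m = K_s·8F_mD/(πd³) = 1.0481 × 113.66 = 119.13 MPa
Goodman: 1/n_f = τ_a/S_se + τ_m/S_su = 36.887/323 + 119.13/924 = 0.11420 + 0.12893 = 0.24313
n_f = 1/0.24313 = 4.113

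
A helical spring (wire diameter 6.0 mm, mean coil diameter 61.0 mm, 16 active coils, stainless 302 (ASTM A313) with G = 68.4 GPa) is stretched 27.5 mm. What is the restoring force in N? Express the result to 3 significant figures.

k = Gd⁴/(8D³N_a) = (68.4×10³)(6.0⁴)/(8·61.0³·16) = 3.0511 N/mm
F = k·δ = 3.0511 × 27.5 = 83.906 N

83.9 N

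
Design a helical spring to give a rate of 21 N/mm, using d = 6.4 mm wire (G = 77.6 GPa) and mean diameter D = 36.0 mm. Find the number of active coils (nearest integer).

17

N_a = Gd⁴/(8D³k) = (77.6×10³ × 6.4⁴)/(8 × 36.0³ × 21)
    = 1.30191e+08 / 7.83821e+06 = 16.61 → 17 coils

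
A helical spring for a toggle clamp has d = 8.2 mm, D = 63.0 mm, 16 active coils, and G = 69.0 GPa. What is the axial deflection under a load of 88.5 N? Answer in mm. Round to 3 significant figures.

k = Gd⁴/(8D³N_a) = (69.0×10³)(8.2⁴)/(8·63.0³·16) = 9.747 N/mm
δ = F/k = 88.5 / 9.747 = 9.0797 mm

9.08 mm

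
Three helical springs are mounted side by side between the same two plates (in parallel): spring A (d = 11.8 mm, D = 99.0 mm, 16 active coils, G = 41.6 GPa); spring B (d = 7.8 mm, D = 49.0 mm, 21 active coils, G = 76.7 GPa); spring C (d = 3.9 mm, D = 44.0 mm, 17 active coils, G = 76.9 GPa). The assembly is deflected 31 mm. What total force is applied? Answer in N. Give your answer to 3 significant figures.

k_A = Gd⁴/(8D³N_a) = (41.6×10³)(11.8⁴)/(8·99.0³·16) = 6.4939 N/mm
k_B = Gd⁴/(8D³N_a) = (76.7×10³)(7.8⁴)/(8·49.0³·21) = 14.364 N/mm
k_C = Gd⁴/(8D³N_a) = (76.9×10³)(3.9⁴)/(8·44.0³·17) = 1.5356 N/mm
Parallel: k_eq = 6.4939 + 14.364 + 1.5356 = 22.394 N/mm
F = k_eq·δ = 22.394·31 = 694.2 N

694 N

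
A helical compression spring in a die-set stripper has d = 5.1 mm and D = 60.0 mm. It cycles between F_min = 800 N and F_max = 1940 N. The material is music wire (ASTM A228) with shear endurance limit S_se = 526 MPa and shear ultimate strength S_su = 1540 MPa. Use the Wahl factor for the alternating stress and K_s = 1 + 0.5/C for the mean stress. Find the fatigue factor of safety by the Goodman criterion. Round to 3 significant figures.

0.405

C = D/d = 60.0/5.1 = 11.7647; K_W = (4C−1)/(4C−4)+0.615/C = 1.1219; K_s = 1+0.5/C = 1.0425
F_a = (F_max−F_min)/2 = 570 N; F_m = (F_max+F_min)/2 = 1370 N
τ_a = K_W·8F_aD/(πd³) = 1.1219 × 656.53 = 736.59 MPa
τ_m = K_s·8F_mD/(πd³) = 1.0425 × 1578 = 1645 MPa
Goodman: 1/n_f = τ_a/S_se + τ_m/S_su = 736.59/526 + 1645/1540 = 1.40037 + 1.06821 = 2.4686
n_f = 1/2.4686 = 0.4051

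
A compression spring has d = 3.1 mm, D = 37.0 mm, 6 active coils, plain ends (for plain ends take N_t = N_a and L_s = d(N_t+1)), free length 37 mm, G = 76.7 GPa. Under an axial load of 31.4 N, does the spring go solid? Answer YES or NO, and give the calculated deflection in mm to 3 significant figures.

k = Gd⁴/(8D³N_a) = (76.7×10³)(3.1⁴)/(8·37.0³·6) = 2.9134 N/mm
N_t = 6; L_s = 3.1·7 = 21.7 mm; δ_solid = L₀ − L_s = 37 − 21.7 = 15.3 mm
δ = F/k = 31.4/2.9134 = 10.778 mm
δ < δ_solid → spring does not go solid

NO, δ = 10.8 mm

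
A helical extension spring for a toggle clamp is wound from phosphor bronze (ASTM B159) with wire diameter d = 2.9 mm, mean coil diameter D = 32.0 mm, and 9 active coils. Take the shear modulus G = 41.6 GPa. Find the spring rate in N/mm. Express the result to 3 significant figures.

k = Gd⁴/(8D³N_a) = (41.6×10³ × 2.9⁴) / (8 × 32.0³ × 9)
  = 2.94229e+06 / 2.3593e+06 = 1.2471 N/mm

1.25 N/mm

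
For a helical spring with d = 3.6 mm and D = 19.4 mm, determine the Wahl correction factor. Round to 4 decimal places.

1.2850

C = D/d = 19.4/3.6 = 5.3889
K_W = (4C−1)/(4C−4) + 0.615/C = 20.556/17.556 + 0.1141 = 1.2850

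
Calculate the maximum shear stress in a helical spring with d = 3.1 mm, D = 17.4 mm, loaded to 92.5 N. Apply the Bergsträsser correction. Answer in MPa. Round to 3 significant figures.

Spring index C = D/d = 17.4/3.1 = 5.6129
K_B = (4C+2)/(4C−3) = 24.452/19.452 = 1.2570
τ₀ = 8FD/(πd³) = 8·92.5·17.4/(π·3.1³) = 12876/93.591 = 137.58 MPa
τ_max = K·τ₀ = 1.2570 × 137.58 = 172.94 MPa

173 MPa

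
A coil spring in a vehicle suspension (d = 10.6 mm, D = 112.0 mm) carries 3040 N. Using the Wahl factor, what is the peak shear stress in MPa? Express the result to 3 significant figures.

Spring index C = D/d = 112.0/10.6 = 10.5660
K_W = (4C−1)/(4C−4) + 0.615/C = 41.264/38.264 + 0.0582 = 1.1366
τ₀ = 8FD/(πd³) = 8·3040·112.0/(π·10.6³) = 2.72384e+06/3741.7 = 727.97 MPa
τ_max = K·τ₀ = 1.1366 × 727.97 = 827.42 MPa

827 MPa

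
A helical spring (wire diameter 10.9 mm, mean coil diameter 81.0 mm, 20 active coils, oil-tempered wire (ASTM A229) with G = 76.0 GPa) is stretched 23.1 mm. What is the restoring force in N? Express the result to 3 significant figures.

k = Gd⁴/(8D³N_a) = (76.0×10³)(10.9⁴)/(8·81.0³·20) = 12.617 N/mm
F = k·δ = 12.617 × 23.1 = 291.44 N

291 N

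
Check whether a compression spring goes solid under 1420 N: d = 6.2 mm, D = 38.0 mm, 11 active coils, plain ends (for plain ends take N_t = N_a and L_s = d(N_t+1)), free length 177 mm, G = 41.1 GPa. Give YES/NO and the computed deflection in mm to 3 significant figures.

YES, δ = 113 mm

k = Gd⁴/(8D³N_a) = (41.1×10³)(6.2⁴)/(8·38.0³·11) = 12.577 N/mm
N_t = 11; L_s = 6.2·12 = 74.4 mm; δ_solid = L₀ − L_s = 177 − 74.4 = 102.6 mm
δ = F/k = 1420/12.577 = 112.91 mm
δ ≥ δ_solid → spring goes solid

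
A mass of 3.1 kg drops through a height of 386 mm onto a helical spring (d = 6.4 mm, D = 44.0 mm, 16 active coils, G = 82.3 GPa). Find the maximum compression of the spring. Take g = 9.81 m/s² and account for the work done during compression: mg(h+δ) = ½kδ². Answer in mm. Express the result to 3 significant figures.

k = Gd⁴/(8D³N_a) = (82.3×10³)(6.4⁴)/(8·44.0³·16) = 12.663 N/mm
W = mg = 3.1 × 9.81 = 30.411 N
½kδ² − Wδ − Wh = 0 → δ = (W + √(W² + 2kWh))/k
δ = (30.411 + √(924.83 + 297303))/12.663 = (30.411 + 546.1)/12.663 = 45.526 mm

45.5 mm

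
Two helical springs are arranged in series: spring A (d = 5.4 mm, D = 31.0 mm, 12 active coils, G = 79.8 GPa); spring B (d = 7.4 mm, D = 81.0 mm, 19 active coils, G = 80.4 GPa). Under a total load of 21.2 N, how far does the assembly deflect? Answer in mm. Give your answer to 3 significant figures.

k_A = Gd⁴/(8D³N_a) = (79.8×10³)(5.4⁴)/(8·31.0³·12) = 23.726 N/mm
k_B = Gd⁴/(8D³N_a) = (80.4×10³)(7.4⁴)/(8·81.0³·19) = 2.9846 N/mm
Series: 1/k_eq = 1/23.726 + 1/2.9846 = 0.3772; k_eq = 2.6511 N/mm
δ = F/k_eq = 21.2/2.6511 = 7.9967 mm

8.00 mm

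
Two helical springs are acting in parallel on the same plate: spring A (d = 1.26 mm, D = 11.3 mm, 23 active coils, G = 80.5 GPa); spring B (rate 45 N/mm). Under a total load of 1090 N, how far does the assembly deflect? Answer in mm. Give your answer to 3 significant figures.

23.8 mm

k_A = Gd⁴/(8D³N_a) = (80.5×10³)(1.26⁴)/(8·11.3³·23) = 0.76423 N/mm
Parallel: k_eq = 0.76423 + 45 = 45.764 N/mm
δ = F/k_eq = 1090/45.764 = 23.818 mm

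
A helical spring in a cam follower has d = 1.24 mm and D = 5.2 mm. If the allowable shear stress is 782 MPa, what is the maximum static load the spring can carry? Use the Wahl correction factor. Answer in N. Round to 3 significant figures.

C = D/d = 5.2/1.24 = 4.1935
K_W = (4C−1)/(4C−4) + 0.615/C = 15.774/12.774 + 0.1467 = 1.3815
τ_max = K·8FD/(πd³) → F_max = τ_allow·πd³/(8DK)
F_max = 782·π·1.24³/(8·5.2·1.3815) = 4684.1/57.47 = 81.504 N

81.5 N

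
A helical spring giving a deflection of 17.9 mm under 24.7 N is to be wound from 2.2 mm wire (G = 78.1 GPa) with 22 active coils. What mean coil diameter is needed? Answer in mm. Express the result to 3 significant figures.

19.6 mm

Required rate k = F/δ = 24.7/17.9 = 1.3799 N/mm
D = (Gd⁴/(8N_a·k))^(1/3) = (78.1×10³·2.2⁴/(8·22·1.3799))^(1/3)
  = (7533.3)^(1/3) = 19.6033 mm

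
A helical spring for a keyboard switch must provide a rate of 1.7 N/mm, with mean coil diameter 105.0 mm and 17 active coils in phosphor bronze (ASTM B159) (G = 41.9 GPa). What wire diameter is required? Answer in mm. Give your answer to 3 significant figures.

d = (8D³N_a·k / G)^(1/4) = (8·105.0³·17·1.7 / (41.9×10³))^0.25
  = (6387.7)^0.25 = 8.9400 mm

8.94 mm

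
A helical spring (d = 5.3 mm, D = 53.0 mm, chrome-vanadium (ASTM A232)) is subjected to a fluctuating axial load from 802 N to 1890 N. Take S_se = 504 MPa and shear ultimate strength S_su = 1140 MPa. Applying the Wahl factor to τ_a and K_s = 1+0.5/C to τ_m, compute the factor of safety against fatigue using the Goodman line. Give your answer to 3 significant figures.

0.446

C = D/d = 53.0/5.3 = 10.0000; K_W = (4C−1)/(4C−4)+0.615/C = 1.1448; K_s = 1+0.5/C = 1.0500
F_a = (F_max−F_min)/2 = 544 N; F_m = (F_max+F_min)/2 = 1346 N
τ_a = K_W·8F_aD/(πd³) = 1.1448 × 493.16 = 564.59 MPa
τ_m = K_s·8F_mD/(πd³) = 1.0500 × 1220.2 = 1281.2 MPa
Goodman: 1/n_f = τ_a/S_se + τ_m/S_su = 564.59/504 + 1281.2/1140 = 1.12021 + 1.12387 = 2.2441
n_f = 1/2.2441 = 0.4456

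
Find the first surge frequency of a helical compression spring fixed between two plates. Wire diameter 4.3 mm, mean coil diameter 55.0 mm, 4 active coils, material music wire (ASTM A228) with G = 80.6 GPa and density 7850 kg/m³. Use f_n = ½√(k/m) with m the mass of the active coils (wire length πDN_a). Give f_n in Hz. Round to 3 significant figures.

128 Hz

k = Gd⁴/(8D³N_a) = (80.6×10³)(4.3⁴)/(8·55.0³·4) = 5.1757 N/mm = 5175.7 N/m
Wire length L = πDN_a = π·55.0·4 = 691.15 mm
m = ρ·(πd²/4)·L = 7850 × 14.522×10⁻⁶ m² × 0.69115 m = 0.07879 kg
f_n = ½√(k/m) = 0.5·√(5175.7/0.07879) = 0.5·√(65690) = 128.15 Hz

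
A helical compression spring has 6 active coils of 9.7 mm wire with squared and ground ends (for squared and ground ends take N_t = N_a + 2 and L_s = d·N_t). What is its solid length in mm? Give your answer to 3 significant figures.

77.6 mm

squared and ground ends: N_t = N_a + 2 = 6 + 2 = 8
L_s = d·N_t = 9.7 × 8 = 77.6 mm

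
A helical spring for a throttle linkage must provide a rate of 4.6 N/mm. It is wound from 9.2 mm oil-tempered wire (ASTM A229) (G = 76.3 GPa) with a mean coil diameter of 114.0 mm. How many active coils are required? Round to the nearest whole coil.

10

N_a = Gd⁴/(8D³k) = (76.3×10³ × 9.2⁴)/(8 × 114.0³ × 4.6)
    = 5.46608e+08 / 5.45208e+07 = 10.03 → 10 coils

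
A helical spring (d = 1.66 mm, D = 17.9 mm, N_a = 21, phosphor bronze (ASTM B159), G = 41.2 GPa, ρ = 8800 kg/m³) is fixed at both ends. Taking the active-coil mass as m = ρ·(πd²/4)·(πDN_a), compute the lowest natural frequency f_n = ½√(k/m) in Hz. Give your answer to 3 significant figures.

60.1 Hz

k = Gd⁴/(8D³N_a) = (41.2×10³)(1.66⁴)/(8·17.9³·21) = 0.32468 N/mm = 324.68 N/m
Wire length L = πDN_a = π·17.9·21 = 1180.9 mm
m = ρ·(πd²/4)·L = 8800 × 2.1642×10⁻⁶ m² × 1.1809 m = 0.022491 kg
f_n = ½√(k/m) = 0.5·√(324.68/0.022491) = 0.5·√(14436) = 60.075 Hz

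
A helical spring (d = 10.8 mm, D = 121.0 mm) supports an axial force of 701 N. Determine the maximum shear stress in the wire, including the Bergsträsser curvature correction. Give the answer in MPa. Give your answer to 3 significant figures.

192 MPa

Spring index C = D/d = 121.0/10.8 = 11.2037
K_B = (4C+2)/(4C−3) = 46.815/41.815 = 1.1196
τ₀ = 8FD/(πd³) = 8·701·121.0/(π·10.8³) = 678568/3957.5 = 171.46 MPa
τ_max = K·τ₀ = 1.1196 × 171.46 = 191.97 MPa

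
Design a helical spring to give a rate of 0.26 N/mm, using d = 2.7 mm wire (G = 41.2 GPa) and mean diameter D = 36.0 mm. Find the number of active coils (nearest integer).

N_a = Gd⁴/(8D³k) = (41.2×10³ × 2.7⁴)/(8 × 36.0³ × 0.26)
    = 2.18954e+06 / 97044.5 = 22.56 → 23 coils

23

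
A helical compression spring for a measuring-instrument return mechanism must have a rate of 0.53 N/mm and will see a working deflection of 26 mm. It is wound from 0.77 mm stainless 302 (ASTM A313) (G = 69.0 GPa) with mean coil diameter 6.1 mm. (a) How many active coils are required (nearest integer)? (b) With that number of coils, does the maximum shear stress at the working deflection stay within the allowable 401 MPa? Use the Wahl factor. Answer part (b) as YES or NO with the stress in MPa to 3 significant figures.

(a) 25 coils; (b) NO, τ_max = 561 MPa

N_a = Gd⁴/(8D³k) = (69.0×10³)(0.77⁴)/(8·6.1³·0.53) = 25.2 → N_a = 25
Actual rate k = Gd⁴/(8D³·25) = 0.53431 N/mm
Working load F = kδ = 0.53431·26 = 13.892 N
C = 6.1/0.77 = 7.9221; K_W = (4C−1)/(4C−4)+0.615/C = 1.1860
τ_max = K_W·8FD/(πd³) = 1.1860·472.68 = 560.58 MPa
τ_max > 401 MPa → exceeds allowable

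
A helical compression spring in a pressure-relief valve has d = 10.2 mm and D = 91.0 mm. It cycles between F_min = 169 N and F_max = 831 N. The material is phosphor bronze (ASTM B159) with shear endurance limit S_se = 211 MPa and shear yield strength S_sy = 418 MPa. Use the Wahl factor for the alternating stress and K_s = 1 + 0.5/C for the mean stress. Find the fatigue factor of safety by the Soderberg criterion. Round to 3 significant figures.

1.48

C = D/d = 91.0/10.2 = 8.9216; K_W = (4C−1)/(4C−4)+0.615/C = 1.1636; K_s = 1+0.5/C = 1.0560
F_a = (F_max−F_min)/2 = 331 N; F_m = (F_max+F_min)/2 = 500 N
τ_a = K_W·8F_aD/(πd³) = 1.1636 × 72.278 = 84.104 MPa
τ_m = K_s·8F_mD/(πd³) = 1.0560 × 109.18 = 115.3 MPa
Soderberg: 1/n_f = τ_a/S_se + τ_m/S_sy = 84.104/211 + 115.3/418 = 0.39860 + 0.27584 = 0.67444
n_f = 1/0.67444 = 1.483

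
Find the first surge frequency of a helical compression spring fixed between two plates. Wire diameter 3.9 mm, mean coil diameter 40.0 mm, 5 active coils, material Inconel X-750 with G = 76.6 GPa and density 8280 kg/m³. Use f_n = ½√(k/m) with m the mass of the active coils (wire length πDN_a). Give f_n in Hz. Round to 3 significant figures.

167 Hz

k = Gd⁴/(8D³N_a) = (76.6×10³)(3.9⁴)/(8·40.0³·5) = 6.9222 N/mm = 6922.2 N/m
Wire length L = πDN_a = π·40.0·5 = 628.32 mm
m = ρ·(πd²/4)·L = 8280 × 11.946×10⁻⁶ m² × 0.62832 m = 0.062148 kg
f_n = ½√(k/m) = 0.5·√(6922.2/0.062148) = 0.5·√(1.1138e+05) = 166.87 Hz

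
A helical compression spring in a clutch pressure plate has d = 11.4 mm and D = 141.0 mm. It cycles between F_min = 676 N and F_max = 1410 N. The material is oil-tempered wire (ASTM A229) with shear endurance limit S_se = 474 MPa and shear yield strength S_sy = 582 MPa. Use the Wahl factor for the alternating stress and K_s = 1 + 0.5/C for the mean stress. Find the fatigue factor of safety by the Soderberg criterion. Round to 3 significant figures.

1.51

C = D/d = 141.0/11.4 = 12.3684; K_W = (4C−1)/(4C−4)+0.615/C = 1.1157; K_s = 1+0.5/C = 1.0404
F_a = (F_max−F_min)/2 = 367 N; F_m = (F_max+F_min)/2 = 1043 N
τ_a = K_W·8F_aD/(πd³) = 1.1157 × 88.943 = 99.233 MPa
τ_m = K_s·8F_mD/(πd³) = 1.0404 × 252.77 = 262.99 MPa
Soderberg: 1/n_f = τ_a/S_se + τ_m/S_sy = 99.233/474 + 262.99/582 = 0.20935 + 0.45187 = 0.66123
n_f = 1/0.66123 = 1.512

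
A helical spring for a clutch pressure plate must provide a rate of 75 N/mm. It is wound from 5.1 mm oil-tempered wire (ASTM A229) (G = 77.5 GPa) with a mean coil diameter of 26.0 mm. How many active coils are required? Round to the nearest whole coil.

N_a = Gd⁴/(8D³k) = (77.5×10³ × 5.1⁴)/(8 × 26.0³ × 75)
    = 5.24303e+07 / 1.05456e+07 = 4.972 → 5 coils

5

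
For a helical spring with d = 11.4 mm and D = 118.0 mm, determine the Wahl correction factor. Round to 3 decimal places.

C = D/d = 118.0/11.4 = 10.3509
K_W = (4C−1)/(4C−4) + 0.615/C = 40.404/37.404 + 0.0594 = 1.1396

1.140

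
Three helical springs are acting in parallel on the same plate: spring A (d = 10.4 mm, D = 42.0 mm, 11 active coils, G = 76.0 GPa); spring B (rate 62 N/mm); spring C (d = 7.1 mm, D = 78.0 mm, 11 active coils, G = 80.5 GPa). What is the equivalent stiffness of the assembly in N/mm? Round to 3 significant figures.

k_A = Gd⁴/(8D³N_a) = (76.0×10³)(10.4⁴)/(8·42.0³·11) = 136.37 N/mm
k_C = Gd⁴/(8D³N_a) = (80.5×10³)(7.1⁴)/(8·78.0³·11) = 4.8985 N/mm
Parallel: k_eq = 136.37 + 62 + 4.8985 = 203.27 N/mm

203 N/mm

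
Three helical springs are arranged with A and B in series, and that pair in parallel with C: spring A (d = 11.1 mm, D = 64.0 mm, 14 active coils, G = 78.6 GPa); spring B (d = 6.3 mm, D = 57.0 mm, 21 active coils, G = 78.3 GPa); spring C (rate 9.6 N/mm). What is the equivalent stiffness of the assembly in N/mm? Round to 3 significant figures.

k_A = Gd⁴/(8D³N_a) = (78.6×10³)(11.1⁴)/(8·64.0³·14) = 40.64 N/mm
k_B = Gd⁴/(8D³N_a) = (78.3×10³)(6.3⁴)/(8·57.0³·21) = 3.9645 N/mm
Springs A,B series: k_AB = 1/(1/40.64+1/3.9645) = 3.6121 N/mm; parallel with C: k_eq = 3.6121+9.6 = 13.212 N/mm

13.2 N/mm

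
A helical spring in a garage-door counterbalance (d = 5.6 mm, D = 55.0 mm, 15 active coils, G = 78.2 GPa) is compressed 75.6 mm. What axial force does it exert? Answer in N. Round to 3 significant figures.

k = Gd⁴/(8D³N_a) = (78.2×10³)(5.6⁴)/(8·55.0³·15) = 3.852 N/mm
F = k·δ = 3.852 × 75.6 = 291.21 N

291 N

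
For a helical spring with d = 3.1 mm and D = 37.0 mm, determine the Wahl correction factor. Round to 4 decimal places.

C = D/d = 37.0/3.1 = 11.9355
K_W = (4C−1)/(4C−4) + 0.615/C = 46.742/43.742 + 0.0515 = 1.1201

1.1201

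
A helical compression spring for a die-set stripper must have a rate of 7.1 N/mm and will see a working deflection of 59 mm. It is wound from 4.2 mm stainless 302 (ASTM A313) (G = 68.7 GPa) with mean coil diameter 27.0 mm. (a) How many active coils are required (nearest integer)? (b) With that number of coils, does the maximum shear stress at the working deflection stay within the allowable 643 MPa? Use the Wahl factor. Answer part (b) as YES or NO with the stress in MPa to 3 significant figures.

N_a = Gd⁴/(8D³k) = (68.7×10³)(4.2⁴)/(8·27.0³·7.1) = 19.12 → N_a = 19
Actual rate k = Gd⁴/(8D³·19) = 7.1453 N/mm
Working load F = kδ = 7.1453·59 = 421.57 N
C = 27.0/4.2 = 6.4286; K_W = (4C−1)/(4C−4)+0.615/C = 1.2338
τ_max = K_W·8FD/(πd³) = 1.2338·391.23 = 482.7 MPa
τ_max ≤ 643 MPa → acceptable

(a) 19 coils; (b) YES, τ_max = 483 MPa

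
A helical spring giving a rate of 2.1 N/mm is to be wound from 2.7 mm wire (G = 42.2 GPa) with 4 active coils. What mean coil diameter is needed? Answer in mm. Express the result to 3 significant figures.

32.2 mm

D = (Gd⁴/(8N_a·k))^(1/3) = (42.2×10³·2.7⁴/(8·4·2.1))^(1/3)
  = (33373.2)^(1/3) = 32.1958 mm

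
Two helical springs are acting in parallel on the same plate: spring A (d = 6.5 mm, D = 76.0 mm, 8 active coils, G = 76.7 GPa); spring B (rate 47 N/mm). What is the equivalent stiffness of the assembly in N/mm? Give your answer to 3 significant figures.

51.9 N/mm

k_A = Gd⁴/(8D³N_a) = (76.7×10³)(6.5⁴)/(8·76.0³·8) = 4.8734 N/mm
Parallel: k_eq = 4.8734 + 47 = 51.873 N/mm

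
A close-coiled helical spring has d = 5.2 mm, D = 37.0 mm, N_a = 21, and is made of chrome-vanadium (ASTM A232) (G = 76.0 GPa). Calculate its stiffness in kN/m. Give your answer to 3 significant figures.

6.53 kN/m

k = Gd⁴/(8D³N_a) = (76.0×10³ × 5.2⁴) / (8 × 37.0³ × 21)
  = 5.55683e+07 / 8.5097e+06 = 6.53 N/mm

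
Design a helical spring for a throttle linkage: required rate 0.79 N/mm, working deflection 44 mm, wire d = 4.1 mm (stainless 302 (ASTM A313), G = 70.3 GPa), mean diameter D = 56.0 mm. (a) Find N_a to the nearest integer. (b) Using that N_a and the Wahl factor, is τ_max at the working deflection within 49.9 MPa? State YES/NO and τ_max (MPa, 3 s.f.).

(a) 18 coils; (b) NO, τ_max = 79.0 MPa

N_a = Gd⁴/(8D³k) = (70.3×10³)(4.1⁴)/(8·56.0³·0.79) = 17.9 → N_a = 18
Actual rate k = Gd⁴/(8D³·18) = 0.78553 N/mm
Working load F = kδ = 0.78553·44 = 34.563 N
C = 56.0/4.1 = 13.6585; K_W = (4C−1)/(4C−4)+0.615/C = 1.1043
τ_max = K_W·8FD/(πd³) = 1.1043·71.514 = 78.972 MPa
τ_max > 49.9 MPa → exceeds allowable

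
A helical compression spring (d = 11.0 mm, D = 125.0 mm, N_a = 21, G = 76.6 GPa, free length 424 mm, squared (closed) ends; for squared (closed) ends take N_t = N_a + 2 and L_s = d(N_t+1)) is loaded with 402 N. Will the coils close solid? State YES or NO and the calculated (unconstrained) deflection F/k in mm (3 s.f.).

NO, δ = 118 mm

k = Gd⁴/(8D³N_a) = (76.6×10³)(11.0⁴)/(8·125.0³·21) = 3.4179 N/mm
N_t = 23; L_s = 11.0·24 = 264 mm; δ_solid = L₀ − L_s = 424 − 264 = 160 mm
δ = F/k = 402/3.4179 = 117.62 mm
δ < δ_solid → spring does not go solid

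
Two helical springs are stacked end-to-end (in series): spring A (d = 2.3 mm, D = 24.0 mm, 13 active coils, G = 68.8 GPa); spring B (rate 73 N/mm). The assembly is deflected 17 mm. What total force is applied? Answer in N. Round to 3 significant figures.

k_A = Gd⁴/(8D³N_a) = (68.8×10³)(2.3⁴)/(8·24.0³·13) = 1.3392 N/mm
Series: 1/k_eq = 1/1.3392 + 1/73 = 0.76043; k_eq = 1.315 N/mm
F = k_eq·δ = 1.315·17 = 22.356 N

22.4 N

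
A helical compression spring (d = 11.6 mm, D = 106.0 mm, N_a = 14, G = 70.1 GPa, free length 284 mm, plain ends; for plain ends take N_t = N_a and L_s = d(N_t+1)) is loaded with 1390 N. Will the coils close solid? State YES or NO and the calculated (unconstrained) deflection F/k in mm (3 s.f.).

k = Gd⁴/(8D³N_a) = (70.1×10³)(11.6⁴)/(8·106.0³·14) = 9.5151 N/mm
N_t = 14; L_s = 11.6·15 = 174 mm; δ_solid = L₀ − L_s = 284 − 174 = 110 mm
δ = F/k = 1390/9.5151 = 146.08 mm
δ ≥ δ_solid → spring goes solid

YES, δ = 146 mm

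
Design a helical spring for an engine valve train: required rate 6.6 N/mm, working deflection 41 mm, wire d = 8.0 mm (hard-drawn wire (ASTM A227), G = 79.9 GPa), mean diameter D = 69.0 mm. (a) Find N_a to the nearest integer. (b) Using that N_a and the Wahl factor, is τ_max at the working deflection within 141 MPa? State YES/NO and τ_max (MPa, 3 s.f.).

(a) 19 coils; (b) YES, τ_max = 108 MPa

N_a = Gd⁴/(8D³k) = (79.9×10³)(8.0⁴)/(8·69.0³·6.6) = 18.87 → N_a = 19
Actual rate k = Gd⁴/(8D³·19) = 6.5541 N/mm
Working load F = kδ = 6.5541·41 = 268.72 N
C = 69.0/8.0 = 8.6250; K_W = (4C−1)/(4C−4)+0.615/C = 1.1697
τ_max = K_W·8FD/(πd³) = 1.1697·92.219 = 107.86 MPa
τ_max ≤ 141 MPa → acceptable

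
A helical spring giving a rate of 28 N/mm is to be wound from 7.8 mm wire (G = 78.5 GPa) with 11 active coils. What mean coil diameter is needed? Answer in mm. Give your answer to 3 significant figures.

49.0 mm

D = (Gd⁴/(8N_a·k))^(1/3) = (78.5×10³·7.8⁴/(8·11·28))^(1/3)
  = (117925)^(1/3) = 49.0383 mm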